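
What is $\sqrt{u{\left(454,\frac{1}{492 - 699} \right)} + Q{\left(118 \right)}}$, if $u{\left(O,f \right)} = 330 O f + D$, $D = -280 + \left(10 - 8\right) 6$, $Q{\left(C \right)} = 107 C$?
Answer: $\frac{\sqrt{55390578}}{69} \approx 107.86$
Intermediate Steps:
$D = -268$ ($D = -280 + 2 \cdot 6 = -280 + 12 = -268$)
$u{\left(O,f \right)} = -268 + 330 O f$ ($u{\left(O,f \right)} = 330 O f - 268 = -268 + 330 O f$)
$\sqrt{u{\left(454,\frac{1}{492 - 699} \right)} + Q{\left(118 \right)}} = \sqrt{\left(-268 + 330 \cdot 454 \frac{1}{492 - 699}\right) + 107 \cdot 118} = \sqrt{\left(-268 + 330 \cdot 454 \frac{1}{-207}\right) + 12626} = \sqrt{\left(-268 + 330 \cdot 454 \left(- \frac{1}{207}\right)\right) + 12626} = \sqrt{\left(-268 - \frac{49940}{69}\right) + 12626} = \sqrt{- \frac{68432}{69} + 12626} = \sqrt{\frac{802762}{69}} = \frac{\sqrt{55390578}}{69}$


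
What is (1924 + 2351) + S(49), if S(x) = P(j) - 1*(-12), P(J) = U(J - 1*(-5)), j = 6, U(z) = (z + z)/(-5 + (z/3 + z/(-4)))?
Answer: 209799/49 ≈ 4281.6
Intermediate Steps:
U(z) = 2*z/(-5 + z/12) (U(z) = (2*z)/(-5 + (z*(1/3) + z*(-1/4))) = (2*z)/(-5 + (z/3 - z/4)) = (2*z)/(-5 + z/12) = 2*z/(-5 + z/12))
P(J) = 24*(5 + J)/(-55 + J) (P(J) = 24*(J - 1*(-5))/(-60 + (J - 1*(-5))) = 24*(J + 5)/(-60 + (J + 5)) = 24*(5 + J)/(-60 + (5 + J)) = 24*(5 + J)/(-55 + J))
S(x) = 324/49 (S(x) = 24*(5 + 6)/(-55 + 6) - 1*(-12) = 24*11/(-49) + 12 = 24*(-1/49)*11 + 12 = -264/49 + 12 = 324/49)
(1924 + 2351) + S(49) = (1924 + 2351) + 324/49 = 4275 + 324/49 = 209799/49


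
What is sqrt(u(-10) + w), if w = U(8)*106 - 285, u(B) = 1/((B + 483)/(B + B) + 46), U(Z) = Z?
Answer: sqrt(112501407)/447 ≈ 23.729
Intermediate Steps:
u(B) = 1/(46 + (483 + B)/(2*B)) (u(B) = 1/((483 + B)/((2*B)) + 46) = 1/((483 + B)*(1/(2*B)) + 46) = 1/((483 + B)/(2*B) + 46) = 1/(46 + (483 + B)/(2*B)))
w = 563 (w = 8*106 - 285 = 848 - 285 = 563)
sqrt(u(-10) + w) = sqrt((2/3)*(-10)/(161 + 31*(-10)) + 563) = sqrt((2/3)*(-10)/(161 - 310) + 563) = sqrt((2/3)*(-10)/(-149) + 563) = sqrt((2/3)*(-10)*(-1/149) + 563) = sqrt(20/447 + 563) = sqrt(251681/447) = sqrt(112501407)/447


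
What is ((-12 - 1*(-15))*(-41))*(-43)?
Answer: 5289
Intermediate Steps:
((-12 - 1*(-15))*(-41))*(-43) = ((-12 + 15)*(-41))*(-43) = (3*(-41))*(-43) = -123*(-43) = 5289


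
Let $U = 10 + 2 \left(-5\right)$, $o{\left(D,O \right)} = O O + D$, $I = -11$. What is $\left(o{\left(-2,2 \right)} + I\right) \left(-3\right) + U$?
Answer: $27$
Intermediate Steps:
$o{\left(D,O \right)} = D + O^{2}$ ($o{\left(D,O \right)} = O^{2} + D = D + O^{2}$)
$U = 0$ ($U = 10 - 10 = 0$)
$\left(o{\left(-2,2 \right)} + I\right) \left(-3\right) + U = \left(\left(-2 + 2^{2}\right) - 11\right) \left(-3\right) + 0 = \left(\left(-2 + 4\right) - 11\right) \left(-3\right) + 0 = \left(2 - 11\right) \left(-3\right) + 0 = \left(-9\right) \left(-3\right) + 0 = 27 + 0 = 27$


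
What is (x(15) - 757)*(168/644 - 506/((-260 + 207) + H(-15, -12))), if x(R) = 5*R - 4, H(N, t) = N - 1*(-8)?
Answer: -2057657/345 ≈ -5964.2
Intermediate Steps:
H(N, t) = 8 + N (H(N, t) = N + 8 = 8 + N)
x(R) = -4 + 5*R
(x(15) - 757)*(168/644 - 506/((-260 + 207) + H(-15, -12))) = ((-4 + 5*15) - 757)*(168/644 - 506/((-260 + 207) + (8 - 15))) = ((-4 + 75) - 757)*(168*(1/644) - 506/(-53 - 7)) = (71 - 757)*(6/23 - 506/(-60)) = -686*(6/23 - 506*(-1/60)) = -686*(6/23 + 253/30) = -686*5999/690 = -2057657/345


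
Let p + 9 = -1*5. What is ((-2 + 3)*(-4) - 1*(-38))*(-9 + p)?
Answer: -782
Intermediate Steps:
p = -14 (p = -9 - 1*5 = -9 - 5 = -14)
((-2 + 3)*(-4) - 1*(-38))*(-9 + p) = ((-2 + 3)*(-4) - 1*(-38))*(-9 - 14) = (1*(-4) + 38)*(-23) = (-4 + 38)*(-23) = 34*(-23) = -782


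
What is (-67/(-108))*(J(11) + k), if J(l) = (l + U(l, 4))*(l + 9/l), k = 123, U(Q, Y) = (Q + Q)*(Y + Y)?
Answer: 156311/108 ≈ 1447.3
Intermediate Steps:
U(Q, Y) = 4*Q*Y (U(Q, Y) = (2*Q)*(2*Y) = 4*Q*Y)
J(l) = 17*l*(l + 9/l) (J(l) = (l + 4*l*4)*(l + 9/l) = (l + 16*l)*(l + 9/l) = (17*l)*(l + 9/l) = 17*l*(l + 9/l))
(-67/(-108))*(J(11) + k) = (-67/(-108))*((153 + 17*11**2) + 123) = (-67*(-1/108))*((153 + 17*121) + 123) = 67*((153 + 2057) + 123)/108 = 67*(2210 + 123)/108 = (67/108)*2333 = 156311/108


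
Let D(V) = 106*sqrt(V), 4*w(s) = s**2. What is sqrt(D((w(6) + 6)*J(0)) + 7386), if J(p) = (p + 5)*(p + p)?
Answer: sqrt(7386) ≈ 85.942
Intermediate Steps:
w(s) = s**2/4
J(p) = 2*p*(5 + p) (J(p) = (5 + p)*(2*p) = 2*p*(5 + p))
sqrt(D((w(6) + 6)*J(0)) + 7386) = sqrt(106*sqrt(((1/4)*6**2 + 6)*(2*0*(5 + 0))) + 7386) = sqrt(106*sqrt(((1/4)*36 + 6)*(2*0*5)) + 7386) = sqrt(106*sqrt((9 + 6)*0) + 7386) = sqrt(106*sqrt(15*0) + 7386) = sqrt(106*sqrt(0) + 7386) = sqrt(106*0 + 7386) = sqrt(0 + 7386) = sqrt(7386)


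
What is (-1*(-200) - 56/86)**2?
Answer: 73479184/1849 ≈ 39740.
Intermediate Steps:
(-1*(-200) - 56/86)**2 = (200 - 56*1/86)**2 = (200 - 28/43)**2 = (8572/43)**2 = 73479184/1849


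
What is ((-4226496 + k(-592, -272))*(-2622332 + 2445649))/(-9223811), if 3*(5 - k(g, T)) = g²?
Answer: -2302168358971/27671433 ≈ -83197.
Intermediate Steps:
k(g, T) = 5 - g²/3
((-4226496 + k(-592, -272))*(-2622332 + 2445649))/(-9223811) = ((-4226496 + (5 - ⅓*(-592)²))*(-2622332 + 2445649))/(-9223811) = ((-4226496 + (5 - ⅓*350464))*(-176683))*(-1/9223811) = ((-4226496 + (5 - 350464/3))*(-176683))*(-1/9223811) = ((-4226496 - 350449/3)*(-176683))*(-1/9223811) = -13029937/3*(-176683)*(-1/9223811) = (2302168358971/3)*(-1/9223811) = -2302168358971/27671433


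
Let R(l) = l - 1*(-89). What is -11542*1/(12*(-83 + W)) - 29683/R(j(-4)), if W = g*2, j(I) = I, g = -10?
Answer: -17853559/52530 ≈ -339.87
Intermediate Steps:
W = -20 (W = -10*2 = -20)
R(l) = 89 + l (R(l) = l + 89 = 89 + l)
-11542*1/(12*(-83 + W)) - 29683/R(j(-4)) = -11542*1/(12*(-83 - 20)) - 29683/(89 - 4) = -11542/(12*(-103)) - 29683/85 = -11542/(-1236) - 29683*1/85 = -11542*(-1/1236) - 29683/85 = 5771/618 - 29683/85 = -17853559/52530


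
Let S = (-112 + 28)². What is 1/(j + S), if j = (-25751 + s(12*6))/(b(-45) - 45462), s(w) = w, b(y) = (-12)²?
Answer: 45318/319789487 ≈ 0.00014171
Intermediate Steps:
b(y) = 144
j = 25679/45318 (j = (-25751 + 12*6)/(144 - 45462) = (-25751 + 72)/(-45318) = -25679*(-1/45318) = 25679/45318 ≈ 0.56664)
S = 7056 (S = (-84)² = 7056)
1/(j + S) = 1/(25679/45318 + 7056) = 1/(319789487/45318) = 45318/319789487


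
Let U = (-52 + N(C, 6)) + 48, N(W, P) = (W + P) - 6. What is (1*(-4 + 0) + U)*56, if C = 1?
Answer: -392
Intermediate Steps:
N(W, P) = -6 + P + W (N(W, P) = (P + W) - 6 = -6 + P + W)
U = -3 (U = (-52 + (-6 + 6 + 1)) + 48 = (-52 + 1) + 48 = -51 + 48 = -3)
(1*(-4 + 0) + U)*56 = (1*(-4 + 0) - 3)*56 = (1*(-4) - 3)*56 = (-4 - 3)*56 = -7*56 = -392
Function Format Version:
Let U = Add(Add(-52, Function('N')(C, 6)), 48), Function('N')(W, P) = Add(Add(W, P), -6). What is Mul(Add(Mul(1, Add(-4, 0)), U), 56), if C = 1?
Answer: -392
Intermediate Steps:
Function('N')(W, P) = Add(-6, P, W) (Function('N')(W, P) = Add(Add(P, W), -6) = Add(-6, P, W))
U = -3 (U = Add(Add(-52, Add(-6, 6, 1)), 48) = Add(Add(-52, 1), 48) = Add(-51, 48) = -3)
Mul(Add(Mul(1, Add(-4, 0)), U), 56) = Mul(Add(Mul(1, Add(-4, 0)), -3), 56) = Mul(Add(Mul(1, -4), -3), 56) = Mul(Add(-4, -3), 56) = Mul(-7, 56) = -392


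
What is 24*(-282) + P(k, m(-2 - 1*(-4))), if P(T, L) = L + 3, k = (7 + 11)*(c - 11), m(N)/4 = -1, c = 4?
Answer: -6769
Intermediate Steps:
m(N) = -4 (m(N) = 4*(-1) = -4)
k = -126 (k = (7 + 11)*(4 - 11) = 18*(-7) = -126)
P(T, L) = 3 + L
24*(-282) + P(k, m(-2 - 1*(-4))) = 24*(-282) + (3 - 4) = -6768 - 1 = -6769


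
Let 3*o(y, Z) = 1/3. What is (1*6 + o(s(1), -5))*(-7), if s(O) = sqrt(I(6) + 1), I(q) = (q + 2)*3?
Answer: -385/9 ≈ -42.778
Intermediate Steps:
I(q) = 6 + 3*q (I(q) = (2 + q)*3 = 6 + 3*q)
s(O) = 5 (s(O) = sqrt((6 + 3*6) + 1) = sqrt((6 + 18) + 1) = sqrt(24 + 1) = sqrt(25) = 5)
o(y, Z) = 1/9 (o(y, Z) = (1/3)/3 = (1/3)*(1/3) = 1/9)
(1*6 + o(s(1), -5))*(-7) = (1*6 + 1/9)*(-7) = (6 + 1/9)*(-7) = (55/9)*(-7) = -385/9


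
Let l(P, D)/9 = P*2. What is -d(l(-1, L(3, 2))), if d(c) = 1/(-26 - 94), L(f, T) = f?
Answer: 1/120 ≈ 0.0083333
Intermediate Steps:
l(P, D) = 18*P (l(P, D) = 9*(P*2) = 9*(2*P) = 18*P)
d(c) = -1/120 (d(c) = 1/(-120) = -1/120)
-d(l(-1, L(3, 2))) = -1*(-1/120) = 1/120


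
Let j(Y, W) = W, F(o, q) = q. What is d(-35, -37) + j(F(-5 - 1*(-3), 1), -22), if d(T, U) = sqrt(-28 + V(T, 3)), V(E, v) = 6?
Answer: -22 + I*sqrt(22) ≈ -22.0 + 4.6904*I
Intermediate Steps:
d(T, U) = I*sqrt(22) (d(T, U) = sqrt(-28 + 6) = sqrt(-22) = I*sqrt(22))
d(-35, -37) + j(F(-5 - 1*(-3), 1), -22) = I*sqrt(22) - 22 = -22 + I*sqrt(22)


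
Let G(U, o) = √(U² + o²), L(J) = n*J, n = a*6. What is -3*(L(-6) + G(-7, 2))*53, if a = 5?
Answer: 28620 - 159*√53 ≈ 27462.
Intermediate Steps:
n = 30 (n = 5*6 = 30)
L(J) = 30*J
-3*(L(-6) + G(-7, 2))*53 = -3*(30*(-6) + √((-7)² + 2²))*53 = -3*(-180 + √(49 + 4))*53 = -3*(-180 + √53)*53 = (540 - 3*√53)*53 = 28620 - 159*√53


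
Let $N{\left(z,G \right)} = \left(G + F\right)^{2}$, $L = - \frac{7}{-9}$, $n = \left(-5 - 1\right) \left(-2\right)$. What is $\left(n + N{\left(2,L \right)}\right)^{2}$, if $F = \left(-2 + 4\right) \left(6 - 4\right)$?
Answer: $\frac{7958041}{6561} \approx 1212.9$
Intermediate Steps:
$F = 4$ ($F = 2 \cdot 2 = 4$)
$n = 12$ ($n = \left(-6\right) \left(-2\right) = 12$)
$L = \frac{7}{9}$ ($L = \left(-7\right) \left(- \frac{1}{9}\right) = \frac{7}{9} \approx 0.77778$)
$N{\left(z,G \right)} = \left(4 + G\right)^{2}$ ($N{\left(z,G \right)} = \left(G + 4\right)^{2} = \left(4 + G\right)^{2}$)
$\left(n + N{\left(2,L \right)}\right)^{2} = \left(12 + \left(4 + \frac{7}{9}\right)^{2}\right)^{2} = \left(12 + \left(\frac{43}{9}\right)^{2}\right)^{2} = \left(12 + \frac{1849}{81}\right)^{2} = \left(\frac{2821}{81}\right)^{2} = \frac{7958041}{6561}$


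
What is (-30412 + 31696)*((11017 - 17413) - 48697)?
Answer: -70739412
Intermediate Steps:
(-30412 + 31696)*((11017 - 17413) - 48697) = 1284*(-6396 - 48697) = 1284*(-55093) = -70739412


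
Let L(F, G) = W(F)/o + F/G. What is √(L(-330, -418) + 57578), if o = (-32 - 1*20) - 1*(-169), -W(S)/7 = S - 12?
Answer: √3514072705/247 ≈ 240.00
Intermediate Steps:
W(S) = 84 - 7*S (W(S) = -7*(S - 12) = -7*(-12 + S) = 84 - 7*S)
o = 117 (o = (-32 - 20) + 169 = -52 + 169 = 117)
L(F, G) = 28/39 - 7*F/117 + F/G (L(F, G) = (84 - 7*F)/117 + F/G = (84 - 7*F)*(1/117) + F/G = (28/39 - 7*F/117) + F/G = 28/39 - 7*F/117 + F/G)
√(L(-330, -418) + 57578) = √((-330 + (7/117)*(-418)*(12 - 1*(-330)))/(-418) + 57578) = √(-(-330 + (7/117)*(-418)*(12 + 330))/418 + 57578) = √(-(-330 + (7/117)*(-418)*342)/418 + 57578) = √(-(-330 - 111188/13)/418 + 57578) = √(-1/418*(-115478/13) + 57578) = √(5249/247 + 57578) = √(14227015/247) = √3514072705/247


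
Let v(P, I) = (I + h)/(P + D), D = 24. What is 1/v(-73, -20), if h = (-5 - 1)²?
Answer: -49/16 ≈ -3.0625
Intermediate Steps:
h = 36 (h = (-6)² = 36)
v(P, I) = (36 + I)/(24 + P) (v(P, I) = (I + 36)/(P + 24) = (36 + I)/(24 + P))
1/v(-73, -20) = 1/((36 - 20)/(24 - 73)) = 1/(16/(-49)) = 1/(-1/49*16) = 1/(-16/49) = -49/16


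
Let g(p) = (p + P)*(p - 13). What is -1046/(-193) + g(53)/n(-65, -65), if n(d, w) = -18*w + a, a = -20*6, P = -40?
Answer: 119866/20265 ≈ 5.9149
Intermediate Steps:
a = -120
g(p) = (-40 + p)*(-13 + p) (g(p) = (p - 40)*(p - 13) = (-40 + p)*(-13 + p))
n(d, w) = -120 - 18*w (n(d, w) = -18*w - 120 = -120 - 18*w)
-1046/(-193) + g(53)/n(-65, -65) = -1046/(-193) + (520 + 53² - 53*53)/(-120 - 18*(-65)) = -1046*(-1/193) + (520 + 2809 - 2809)/(-120 + 1170) = 1046/193 + 520/1050 = 1046/193 + 520*(1/1050) = 1046/193 + 52/105 = 119866/20265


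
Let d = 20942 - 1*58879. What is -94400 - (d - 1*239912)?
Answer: 183449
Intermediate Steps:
d = -37937 (d = 20942 - 58879 = -37937)
-94400 - (d - 1*239912) = -94400 - (-37937 - 1*239912) = -94400 - (-37937 - 239912) = -94400 - 1*(-277849) = -94400 + 277849 = 183449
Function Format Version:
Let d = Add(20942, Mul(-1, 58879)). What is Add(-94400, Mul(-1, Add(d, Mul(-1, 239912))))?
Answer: 183449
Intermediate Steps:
d = -37937 (d = Add(20942, -58879) = -37937)
Add(-94400, Mul(-1, Add(d, Mul(-1, 239912)))) = Add(-94400, Mul(-1, Add(-37937, Mul(-1, 239912)))) = Add(-94400, Mul(-1, Add(-37937, -239912))) = Add(-94400, Mul(-1, -277849)) = Add(-94400, 277849) = 183449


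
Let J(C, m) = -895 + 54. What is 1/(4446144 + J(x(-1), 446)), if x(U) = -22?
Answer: 1/4445303 ≈ 2.2496e-7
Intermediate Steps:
J(C, m) = -841
1/(4446144 + J(x(-1), 446)) = 1/(4446144 - 841) = 1/4445303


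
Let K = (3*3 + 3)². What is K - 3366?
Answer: -3222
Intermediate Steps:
K = 144 (K = (9 + 3)² = 12² = 144)
K - 3366 = 144 - 3366 = -3222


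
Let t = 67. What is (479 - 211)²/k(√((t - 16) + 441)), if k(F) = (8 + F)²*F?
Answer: -71824/11449 + 1247942*√123/1408227 ≈ 3.5548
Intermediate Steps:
k(F) = F*(8 + F)²
(479 - 211)²/k(√((t - 16) + 441)) = (479 - 211)²/((√((67 - 16) + 441)*(8 + √((67 - 16) + 441))²)) = 268²/((√(51 + 441)*(8 + √(51 + 441))²)) = 71824/((√492*(8 + √492)²)) = 71824/(((2*√123)*(8 + 2*√123)²)) = 71824/((2*√123*(8 + 2*√123)²)) = 71824*(√123/(246*(8 + 2*√123)²)) = 35912*√123/(123*(8 + 2*√123)²)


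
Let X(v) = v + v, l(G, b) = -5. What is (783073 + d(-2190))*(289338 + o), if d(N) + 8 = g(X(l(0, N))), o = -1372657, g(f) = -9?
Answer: -848299442864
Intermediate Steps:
X(v) = 2*v
d(N) = -17 (d(N) = -8 - 9 = -17)
(783073 + d(-2190))*(289338 + o) = (783073 - 17)*(289338 - 1372657) = 783056*(-1083319) = -848299442864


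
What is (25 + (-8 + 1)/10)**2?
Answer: 59049/100 ≈ 590.49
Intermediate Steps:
(25 + (-8 + 1)/10)**2 = (25 - 7*1/10)**2 = (25 - 7/10)**2 = (243/10)**2 = 59049/100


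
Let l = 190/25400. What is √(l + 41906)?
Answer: √67590199465/1270 ≈ 204.71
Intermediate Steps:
l = 19/2540 (l = 190*(1/25400) = 19/2540 ≈ 0.0074803)
√(l + 41906) = √(19/2540 + 41906) = √(106441259/2540) = √67590199465/1270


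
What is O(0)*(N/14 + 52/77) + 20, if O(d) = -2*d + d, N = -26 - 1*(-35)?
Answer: 20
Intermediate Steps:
N = 9 (N = -26 + 35 = 9)
O(d) = -d
O(0)*(N/14 + 52/77) + 20 = (-1*0)*(9/14 + 52/77) + 20 = 0*(9*(1/14) + 52*(1/77)) + 20 = 0*(9/14 + 52/77) + 20 = 0*(29/22) + 20 = 0 + 20 = 20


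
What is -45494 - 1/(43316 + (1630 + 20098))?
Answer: -2959111737/65044 ≈ -45494.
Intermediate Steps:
-45494 - 1/(43316 + (1630 + 20098)) = -45494 - 1/(43316 + 21728) = -45494 - 1/65044 = -2959111737/65044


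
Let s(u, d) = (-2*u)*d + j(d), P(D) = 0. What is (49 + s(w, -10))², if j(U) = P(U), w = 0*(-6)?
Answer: 2401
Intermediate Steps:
w = 0
j(U) = 0
s(u, d) = -2*d*u (s(u, d) = (-2*u)*d + 0 = -2*d*u + 0 = -2*d*u)
(49 + s(w, -10))² = (49 - 2*(-10)*0)² = (49 + 0)² = 49² = 2401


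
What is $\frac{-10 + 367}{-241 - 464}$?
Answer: $- \frac{119}{235} \approx -0.50638$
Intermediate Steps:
$\frac{-10 + 367}{-241 - 464} = \frac{1}{-705} \cdot 357 = \left(- \frac{1}{705}\right) 357 = - \frac{119}{235}$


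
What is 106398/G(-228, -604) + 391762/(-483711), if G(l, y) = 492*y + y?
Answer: -84060818621/72017795946 ≈ -1.1672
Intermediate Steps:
G(l, y) = 493*y
106398/G(-228, -604) + 391762/(-483711) = 106398/((493*(-604))) + 391762/(-483711) = 106398/(-297772) + 391762*(-1/483711) = 106398*(-1/297772) - 391762/483711 = -53199/148886 - 391762/483711 = -84060818621/72017795946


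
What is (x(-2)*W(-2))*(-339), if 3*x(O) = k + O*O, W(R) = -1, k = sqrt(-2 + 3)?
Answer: 565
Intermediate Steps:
k = 1 (k = sqrt(1) = 1)
x(O) = 1/3 + O**2/3 (x(O) = (1 + O*O)/3 = (1 + O**2)/3 = 1/3 + O**2/3)
(x(-2)*W(-2))*(-339) = ((1/3 + (1/3)*(-2)**2)*(-1))*(-339) = ((1/3 + (1/3)*4)*(-1))*(-339) = ((1/3 + 4/3)*(-1))*(-339) = ((5/3)*(-1))*(-339) = -5/3*(-339) = 565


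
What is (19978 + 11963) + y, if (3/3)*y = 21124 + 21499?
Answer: 74564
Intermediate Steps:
y = 42623 (y = 21124 + 21499 = 42623)
(19978 + 11963) + y = (19978 + 11963) + 42623 = 31941 + 42623 = 74564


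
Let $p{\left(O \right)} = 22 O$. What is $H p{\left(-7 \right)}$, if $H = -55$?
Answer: $8470$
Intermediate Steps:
$H p{\left(-7 \right)} = - 55 \cdot 22 \left(-7\right) = \left(-55\right) \left(-154\right) = 8470$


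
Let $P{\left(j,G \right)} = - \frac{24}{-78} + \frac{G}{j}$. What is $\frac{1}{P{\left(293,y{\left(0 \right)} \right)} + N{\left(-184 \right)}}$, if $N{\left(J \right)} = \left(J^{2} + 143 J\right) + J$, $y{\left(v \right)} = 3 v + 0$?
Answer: $\frac{13}{95684} \approx 0.00013586$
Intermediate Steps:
$y{\left(v \right)} = 3 v$
$P{\left(j,G \right)} = \frac{4}{13} + \frac{G}{j}$ ($P{\left(j,G \right)} = \left(-24\right) \left(- \frac{1}{78}\right) + \frac{G}{j} = \frac{4}{13} + \frac{G}{j}$)
$N{\left(J \right)} = J^{2} + 144 J$
$\frac{1}{P{\left(293,y{\left(0 \right)} \right)} + N{\left(-184 \right)}} = \frac{1}{\left(\frac{4}{13} + \frac{3 \cdot 0}{293}\right) - 184 \left(144 - 184\right)} = \frac{1}{\left(\frac{4}{13} + 0 \cdot \frac{1}{293}\right) - -7360} = \frac{1}{\left(\frac{4}{13} + 0\right) + 7360} = \frac{1}{\frac{4}{13} + 7360} = \frac{1}{\frac{95684}{13}} = \frac{13}{95684}$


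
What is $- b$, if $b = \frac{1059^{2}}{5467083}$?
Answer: $- \frac{373827}{1822361} \approx -0.20513$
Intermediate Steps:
$b = \frac{373827}{1822361}$ ($b = 1121481 \cdot \frac{1}{5467083} = \frac{373827}{1822361} \approx 0.20513$)
$- b = \left(-1\right) \frac{373827}{1822361} = - \frac{373827}{1822361}$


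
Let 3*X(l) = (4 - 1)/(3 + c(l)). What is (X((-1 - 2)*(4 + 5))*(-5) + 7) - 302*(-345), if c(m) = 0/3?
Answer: 312586/3 ≈ 1.0420e+5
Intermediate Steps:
c(m) = 0 (c(m) = 0*(⅓) = 0)
X(l) = ⅓ (X(l) = ((4 - 1)/(3 + 0))/3 = (3/3)/3 = (3*(⅓))/3 = (⅓)*1 = ⅓)
(X((-1 - 2)*(4 + 5))*(-5) + 7) - 302*(-345) = ((⅓)*(-5) + 7) - 302*(-345) = (-5/3 + 7) + 104190 = 16/3 + 104190 = 312586/3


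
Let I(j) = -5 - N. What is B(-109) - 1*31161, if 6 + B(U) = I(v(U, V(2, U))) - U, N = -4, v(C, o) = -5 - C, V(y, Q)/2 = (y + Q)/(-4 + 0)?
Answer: -31059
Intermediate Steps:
V(y, Q) = -Q/2 - y/2 (V(y, Q) = 2*((y + Q)/(-4 + 0)) = 2*((Q + y)/(-4)) = 2*((Q + y)*(-¼)) = 2*(-Q/4 - y/4) = -Q/2 - y/2)
I(j) = -1 (I(j) = -5 - 1*(-4) = -5 + 4 = -1)
B(U) = -7 - U (B(U) = -6 + (-1 - U) = -7 - U)
B(-109) - 1*31161 = (-7 - 1*(-109)) - 1*31161 = (-7 + 109) - 31161 = 102 - 31161 = -31059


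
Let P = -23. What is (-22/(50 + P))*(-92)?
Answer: 2024/27 ≈ 74.963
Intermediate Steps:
(-22/(50 + P))*(-92) = (-22/(50 - 23))*(-92) = (-22/27)*(-92) = ((1/27)*(-22))*(-92) = -22/27*(-92) = 2024/27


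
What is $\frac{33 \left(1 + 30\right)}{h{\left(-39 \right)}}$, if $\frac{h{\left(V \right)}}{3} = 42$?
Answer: $\frac{341}{42} \approx 8.119$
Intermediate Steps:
$h{\left(V \right)} = 126$ ($h{\left(V \right)} = 3 \cdot 42 = 126$)
$\frac{33 \left(1 + 30\right)}{h{\left(-39 \right)}} = \frac{33 \left(1 + 30\right)}{126} = 33 \cdot 31 \cdot \frac{1}{126} = 1023 \cdot \frac{1}{126} = \frac{341}{42}$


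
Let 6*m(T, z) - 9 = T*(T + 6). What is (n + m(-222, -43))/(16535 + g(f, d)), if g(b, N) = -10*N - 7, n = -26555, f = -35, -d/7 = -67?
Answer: -37123/23676 ≈ -1.5680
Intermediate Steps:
d = 469 (d = -7*(-67) = 469)
m(T, z) = 3/2 + T*(6 + T)/6 (m(T, z) = 3/2 + (T*(T + 6))/6 = 3/2 + (T*(6 + T))/6 = 3/2 + T*(6 + T)/6)
g(b, N) = -7 - 10*N
(n + m(-222, -43))/(16535 + g(f, d)) = (-26555 + (3/2 - 222 + (⅙)*(-222)²))/(16535 + (-7 - 10*469)) = (-26555 + (3/2 - 222 + (⅙)*49284))/(16535 + (-7 - 4690)) = (-26555 + (3/2 - 222 + 8214))/(16535 - 4697) = (-26555 + 15987/2)/11838 = -37123/2*1/11838 = -37123/23676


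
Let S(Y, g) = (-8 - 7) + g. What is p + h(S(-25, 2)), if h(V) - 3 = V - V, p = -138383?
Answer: -138380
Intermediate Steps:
S(Y, g) = -15 + g
h(V) = 3 (h(V) = 3 + (V - V) = 3 + 0 = 3)
p + h(S(-25, 2)) = -138383 + 3 = -138380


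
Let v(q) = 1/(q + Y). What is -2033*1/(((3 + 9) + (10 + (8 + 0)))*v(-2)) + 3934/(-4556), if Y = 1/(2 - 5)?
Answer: 8060297/51255 ≈ 157.26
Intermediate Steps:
Y = -⅓ (Y = 1/(-3) = -⅓ ≈ -0.33333)
v(q) = 1/(-⅓ + q) (v(q) = 1/(q - ⅓) = 1/(-⅓ + q))
-2033*1/(((3 + 9) + (10 + (8 + 0)))*v(-2)) + 3934/(-4556) = -2033*(-7/(3*((3 + 9) + (10 + (8 + 0))))) + 3934/(-4556) = -2033*(-7/(3*(12 + (10 + 8)))) + 3934*(-1/4556) = -2033*(-7/(3*(12 + 18))) - 1967/2278 = -2033/(30*(3*(-⅐))) - 1967/2278 = -2033/(30*(-3/7)) - 1967/2278 = -2033/(-90/7) - 1967/2278 = -2033*(-7/90) - 1967/2278 = 14231/90 - 1967/2278 = 8060297/51255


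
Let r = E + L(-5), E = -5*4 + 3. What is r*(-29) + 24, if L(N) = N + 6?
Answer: 488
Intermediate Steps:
L(N) = 6 + N
E = -17 (E = -20 + 3 = -17)
r = -16 (r = -17 + (6 - 5) = -17 + 1 = -16)
r*(-29) + 24 = -16*(-29) + 24 = 464 + 24 = 488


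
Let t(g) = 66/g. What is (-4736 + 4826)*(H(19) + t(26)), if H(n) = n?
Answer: 25200/13 ≈ 1938.5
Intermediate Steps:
(-4736 + 4826)*(H(19) + t(26)) = (-4736 + 4826)*(19 + 66/26) = 90*(19 + 66*(1/26)) = 90*(19 + 33/13) = 90*(280/13) = 25200/13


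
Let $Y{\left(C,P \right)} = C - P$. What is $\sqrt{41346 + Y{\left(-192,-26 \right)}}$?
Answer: $2 \sqrt{10295} \approx 202.93$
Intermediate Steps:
$\sqrt{41346 + Y{\left(-192,-26 \right)}} = \sqrt{41346 - 166} = \sqrt{41180} = 2 \sqrt{10295}$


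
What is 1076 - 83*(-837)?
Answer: 70547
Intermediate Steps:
1076 - 83*(-837) = 1076 + 69471 = 70547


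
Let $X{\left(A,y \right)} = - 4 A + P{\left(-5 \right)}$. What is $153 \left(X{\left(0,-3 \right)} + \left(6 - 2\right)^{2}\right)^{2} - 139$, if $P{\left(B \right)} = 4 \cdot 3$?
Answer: $119813$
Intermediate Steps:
$P{\left(B \right)} = 12$
$X{\left(A,y \right)} = 12 - 4 A$ ($X{\left(A,y \right)} = - 4 A + 12 = 12 - 4 A$)
$153 \left(X{\left(0,-3 \right)} + \left(6 - 2\right)^{2}\right)^{2} - 139 = 153 \left(\left(12 - 0\right) + \left(6 - 2\right)^{2}\right)^{2} - 139 = 153 \left(\left(12 + 0\right) + 4^{2}\right)^{2} - 139 = 153 \left(12 + 16\right)^{2} - 139 = 153 \cdot 28^{2} - 139 = 153 \cdot 784 - 139 = 119952 - 139 = 119813$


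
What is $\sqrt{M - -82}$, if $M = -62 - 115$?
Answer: $i \sqrt{95} \approx 9.7468 i$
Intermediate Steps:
$M = -177$
$\sqrt{M - -82} = \sqrt{-177 - -82} = \sqrt{-177 + \left(-31 + 113\right)} = \sqrt{-177 + 82} = \sqrt{-95} = i \sqrt{95}$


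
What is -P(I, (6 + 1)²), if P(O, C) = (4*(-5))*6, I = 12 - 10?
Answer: 120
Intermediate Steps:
I = 2
P(O, C) = -120 (P(O, C) = -20*6 = -120)
-P(I, (6 + 1)²) = -1*(-120) = 120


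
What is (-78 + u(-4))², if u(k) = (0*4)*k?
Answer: 6084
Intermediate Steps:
u(k) = 0 (u(k) = 0*k = 0)
(-78 + u(-4))² = (-78 + 0)² = (-78)² = 6084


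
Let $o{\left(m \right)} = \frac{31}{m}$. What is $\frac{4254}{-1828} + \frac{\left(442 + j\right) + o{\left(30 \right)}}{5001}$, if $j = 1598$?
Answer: $- \frac{65787169}{34281855} \approx -1.919$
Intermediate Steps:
$\frac{4254}{-1828} + \frac{\left(442 + j\right) + o{\left(30 \right)}}{5001} = \frac{4254}{-1828} + \frac{\left(442 + 1598\right) + \frac{31}{30}}{5001} = 4254 \left(- \frac{1}{1828}\right) + \left(2040 + 31 \cdot \frac{1}{30}\right) \frac{1}{5001} = - \frac{2127}{914} + \left(2040 + \frac{31}{30}\right) \frac{1}{5001} = - \frac{2127}{914} + \frac{61231}{30} \cdot \frac{1}{5001} = - \frac{2127}{914} + \frac{61231}{150030} = - \frac{65787169}{34281855}$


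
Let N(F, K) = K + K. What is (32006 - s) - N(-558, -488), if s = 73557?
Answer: -40575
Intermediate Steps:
N(F, K) = 2*K
(32006 - s) - N(-558, -488) = (32006 - 1*73557) - 2*(-488) = (32006 - 73557) - 1*(-976) = -41551 + 976 = -40575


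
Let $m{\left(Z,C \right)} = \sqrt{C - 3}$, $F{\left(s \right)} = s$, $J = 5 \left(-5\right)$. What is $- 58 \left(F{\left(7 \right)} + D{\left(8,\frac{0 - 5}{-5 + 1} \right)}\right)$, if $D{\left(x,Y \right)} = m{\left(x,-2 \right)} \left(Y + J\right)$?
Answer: $-406 + \frac{2755 i \sqrt{5}}{2} \approx -406.0 + 3080.2 i$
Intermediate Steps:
$J = -25$
$m{\left(Z,C \right)} = \sqrt{-3 + C}$
$D{\left(x,Y \right)} = i \sqrt{5} \left(-25 + Y\right)$ ($D{\left(x,Y \right)} = \sqrt{-3 - 2} \left(Y - 25\right) = \sqrt{-5} \left(-25 + Y\right) = i \sqrt{5} \left(-25 + Y\right)$)
$- 58 \left(F{\left(7 \right)} + D{\left(8,\frac{0 - 5}{-5 + 1} \right)}\right) = - 58 \left(7 + i \sqrt{5} \left(-25 + \frac{0 - 5}{-5 + 1}\right)\right) = - 58 \left(7 + i \sqrt{5} \left(-25 - \frac{5}{-4}\right)\right) = - 58 \left(7 + i \sqrt{5} \left(-25 - - \frac{5}{4}\right)\right) = - 58 \left(7 + i \sqrt{5} \left(-25 + \frac{5}{4}\right)\right) = - 58 \left(7 + i \sqrt{5} \left(- \frac{95}{4}\right)\right) = - 58 \left(7 - \frac{95 i \sqrt{5}}{4}\right) = -406 + \frac{2755 i \sqrt{5}}{2}$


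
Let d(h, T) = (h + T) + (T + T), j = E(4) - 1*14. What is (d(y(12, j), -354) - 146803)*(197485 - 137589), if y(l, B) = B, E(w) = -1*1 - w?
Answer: -8857660064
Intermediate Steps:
E(w) = -1 - w
j = -19 (j = (-1 - 1*4) - 1*14 = (-1 - 4) - 14 = -5 - 14 = -19)
d(h, T) = h + 3*T (d(h, T) = (T + h) + 2*T = h + 3*T)
(d(y(12, j), -354) - 146803)*(197485 - 137589) = ((-19 + 3*(-354)) - 146803)*(197485 - 137589) = ((-19 - 1062) - 146803)*59896 = (-1081 - 146803)*59896 = -147884*59896 = -8857660064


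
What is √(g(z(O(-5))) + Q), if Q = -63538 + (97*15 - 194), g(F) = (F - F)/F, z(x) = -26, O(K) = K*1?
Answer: I*√62277 ≈ 249.55*I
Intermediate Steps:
O(K) = K
g(F) = 0 (g(F) = 0/F = 0)
Q = -62277 (Q = -63538 + (1455 - 194) = -63538 + 1261 = -62277)
√(g(z(O(-5))) + Q) = √(0 - 62277) = √(-62277) = I*√62277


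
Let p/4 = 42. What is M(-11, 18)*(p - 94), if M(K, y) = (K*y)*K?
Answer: 161172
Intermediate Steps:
M(K, y) = y*K**2
p = 168 (p = 4*42 = 168)
M(-11, 18)*(p - 94) = (18*(-11)**2)*(168 - 94) = (18*121)*74 = 2178*74 = 161172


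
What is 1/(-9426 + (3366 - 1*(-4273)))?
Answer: -1/1787 ≈ -0.00055960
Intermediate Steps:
1/(-9426 + (3366 - 1*(-4273))) = 1/(-9426 + (3366 + 4273)) = 1/(-9426 + 7639) = 1/(-1787) = -1/1787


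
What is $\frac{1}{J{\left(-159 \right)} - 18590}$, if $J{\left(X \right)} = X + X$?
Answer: $- \frac{1}{18908} \approx -5.2888 \cdot 10^{-5}$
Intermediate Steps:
$J{\left(X \right)} = 2 X$
$\frac{1}{J{\left(-159 \right)} - 18590} = \frac{1}{2 \left(-159\right) - 18590} = \frac{1}{-318 - 18590} = \frac{1}{-18908} = - \frac{1}{18908}$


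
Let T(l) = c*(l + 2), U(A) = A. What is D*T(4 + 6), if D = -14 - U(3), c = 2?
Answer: -408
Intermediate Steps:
D = -17 (D = -14 - 1*3 = -14 - 3 = -17)
T(l) = 4 + 2*l (T(l) = 2*(l + 2) = 2*(2 + l) = 4 + 2*l)
D*T(4 + 6) = -17*(4 + 2*(4 + 6)) = -17*(4 + 2*10) = -17*(4 + 20) = -17*24 = -408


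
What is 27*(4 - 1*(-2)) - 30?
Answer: 132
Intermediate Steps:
27*(4 - 1*(-2)) - 30 = 27*(4 + 2) - 30 = 27*6 - 30 = 162 - 30 = 132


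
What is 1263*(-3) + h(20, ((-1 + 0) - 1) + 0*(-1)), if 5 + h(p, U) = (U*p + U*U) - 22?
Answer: -3852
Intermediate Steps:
h(p, U) = -27 + U² + U*p (h(p, U) = -5 + ((U*p + U*U) - 22) = -5 + ((U*p + U²) - 22) = -5 + ((U² + U*p) - 22) = -5 + (-22 + U² + U*p) = -27 + U² + U*p)
1263*(-3) + h(20, ((-1 + 0) - 1) + 0*(-1)) = 1263*(-3) + (-27 + (((-1 + 0) - 1) + 0*(-1))² + (((-1 + 0) - 1) + 0*(-1))*20) = -3789 + (-27 + ((-1 - 1) + 0)² + ((-1 - 1) + 0)*20) = -3789 + (-27 + (-2 + 0)² + (-2 + 0)*20) = -3789 + (-27 + (-2)² - 2*20) = -3789 + (-27 + 4 - 40) = -3789 - 63 = -3852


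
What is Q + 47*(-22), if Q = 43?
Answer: -991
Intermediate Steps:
Q + 47*(-22) = 43 + 47*(-22) = 43 - 1034 = -991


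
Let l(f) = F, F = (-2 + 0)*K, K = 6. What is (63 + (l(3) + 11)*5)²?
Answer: 3364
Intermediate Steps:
F = -12 (F = (-2 + 0)*6 = -2*6 = -12)
l(f) = -12
(63 + (l(3) + 11)*5)² = (63 + (-12 + 11)*5)² = (63 - 1*5)² = (63 - 5)² = 58² = 3364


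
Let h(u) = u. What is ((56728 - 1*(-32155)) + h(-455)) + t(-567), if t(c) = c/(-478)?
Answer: 42269151/478 ≈ 88429.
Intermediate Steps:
t(c) = -c/478 (t(c) = c*(-1/478) = -c/478)
((56728 - 1*(-32155)) + h(-455)) + t(-567) = ((56728 - 1*(-32155)) - 455) - 1/478*(-567) = ((56728 + 32155) - 455) + 567/478 = (88883 - 455) + 567/478 = 88428 + 567/478 = 42269151/478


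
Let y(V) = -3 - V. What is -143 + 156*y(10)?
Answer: -2171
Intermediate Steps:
-143 + 156*y(10) = -143 + 156*(-3 - 1*10) = -143 + 156*(-3 - 10) = -143 + 156*(-13) = -143 - 2028 = -2171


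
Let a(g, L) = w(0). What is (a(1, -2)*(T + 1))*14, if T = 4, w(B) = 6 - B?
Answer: 420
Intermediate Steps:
a(g, L) = 6 (a(g, L) = 6 - 1*0 = 6 + 0 = 6)
(a(1, -2)*(T + 1))*14 = (6*(4 + 1))*14 = (6*5)*14 = 30*14 = 420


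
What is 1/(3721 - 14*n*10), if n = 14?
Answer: 1/1761 ≈ 0.00056786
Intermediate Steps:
1/(3721 - 14*n*10) = 1/(3721 - 14*14*10) = 1/(3721 - 196*10) = 1/(3721 - 1960) = 1/1761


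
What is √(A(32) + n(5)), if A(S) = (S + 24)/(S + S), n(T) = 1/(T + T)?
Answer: √390/20 ≈ 0.98742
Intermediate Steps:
n(T) = 1/(2*T)
A(S) = (24 + S)/(2*S) (A(S) = (24 + S)/((2*S)) = (24 + S)*(1/(2*S)) = (24 + S)/(2*S))
√(A(32) + n(5)) = √((½)*(24 + 32)/32 + (½)/5) = √((½)*(1/32)*56 + (½)*(⅕)) = √(7/8 + ⅒) = √(39/40) = √390/20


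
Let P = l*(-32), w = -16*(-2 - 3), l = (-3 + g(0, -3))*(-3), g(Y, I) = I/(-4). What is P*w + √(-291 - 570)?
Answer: -17280 + I*√861 ≈ -17280.0 + 29.343*I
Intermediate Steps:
g(Y, I) = -I/4 (g(Y, I) = I*(-¼) = -I/4)
l = 27/4 (l = (-3 - ¼*(-3))*(-3) = (-3 + ¾)*(-3) = -9/4*(-3) = 27/4 ≈ 6.7500)
w = 80 (w = -16*(-5) = 80)
P = -216 (P = (27/4)*(-32) = -216)
P*w + √(-291 - 570) = -216*80 + √(-291 - 570) = -17280 + √(-861) = -17280 + I*√861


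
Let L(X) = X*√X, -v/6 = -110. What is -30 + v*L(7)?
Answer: -30 + 4620*√7 ≈ 12193.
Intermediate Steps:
v = 660 (v = -6*(-110) = 660)
L(X) = X^(3/2)
-30 + v*L(7) = -30 + 660*7^(3/2) = -30 + 660*(7*√7) = -30 + 4620*√7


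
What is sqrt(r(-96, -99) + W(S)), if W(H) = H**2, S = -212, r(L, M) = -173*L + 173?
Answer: 5*sqrt(2469) ≈ 248.45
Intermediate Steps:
r(L, M) = 173 - 173*L
sqrt(r(-96, -99) + W(S)) = sqrt((173 - 173*(-96)) + (-212)**2) = sqrt((173 + 16608) + 44944) = sqrt(16781 + 44944) = sqrt(61725) = 5*sqrt(2469)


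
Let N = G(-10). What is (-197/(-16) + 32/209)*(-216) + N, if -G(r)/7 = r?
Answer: -1096235/418 ≈ -2622.6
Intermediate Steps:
G(r) = -7*r
N = 70 (N = -7*(-10) = 70)
(-197/(-16) + 32/209)*(-216) + N = (-197/(-16) + 32/209)*(-216) + 70 = (-197*(-1/16) + 32*(1/209))*(-216) + 70 = (197/16 + 32/209)*(-216) + 70 = (41685/3344)*(-216) + 70 = -1125495/418 + 70 = -1096235/418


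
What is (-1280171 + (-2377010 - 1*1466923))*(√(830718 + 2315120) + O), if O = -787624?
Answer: 4035867288896 - 5124104*√3145838 ≈ 4.0268e+12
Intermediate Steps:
(-1280171 + (-2377010 - 1*1466923))*(√(830718 + 2315120) + O) = (-1280171 + (-2377010 - 1*1466923))*(√(830718 + 2315120) - 787624) = (-1280171 + (-2377010 - 1466923))*(√3145838 - 787624) = (-1280171 - 3843933)*(-787624 + √3145838) = -5124104*(-787624 + √3145838) = 4035867288896 - 5124104*√3145838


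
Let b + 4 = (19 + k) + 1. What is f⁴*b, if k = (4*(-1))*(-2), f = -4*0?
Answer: 0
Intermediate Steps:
f = 0
k = 8 (k = -4*(-2) = 8)
b = 24 (b = -4 + ((19 + 8) + 1) = -4 + (27 + 1) = -4 + 28 = 24)
f⁴*b = 0⁴*24 = 0*24 = 0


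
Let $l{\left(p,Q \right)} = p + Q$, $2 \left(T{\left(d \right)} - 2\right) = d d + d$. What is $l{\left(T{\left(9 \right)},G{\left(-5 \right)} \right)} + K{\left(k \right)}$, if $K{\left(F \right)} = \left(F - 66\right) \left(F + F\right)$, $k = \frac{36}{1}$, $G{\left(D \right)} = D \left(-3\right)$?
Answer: $-2098$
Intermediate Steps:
$G{\left(D \right)} = - 3 D$
$T{\left(d \right)} = 2 + \frac{d}{2} + \frac{d^{2}}{2}$ ($T{\left(d \right)} = 2 + \frac{d d + d}{2} = 2 + \frac{d^{2} + d}{2} = 2 + \frac{d + d^{2}}{2} = 2 + \left(\frac{d}{2} + \frac{d^{2}}{2}\right) = 2 + \frac{d}{2} + \frac{d^{2}}{2}$)
$l{\left(p,Q \right)} = Q + p$
$k = 36$ ($k = 36 \cdot 1 = 36$)
$K{\left(F \right)} = 2 F \left(-66 + F\right)$ ($K{\left(F \right)} = \left(-66 + F\right) 2 F = 2 F \left(-66 + F\right)$)
$l{\left(T{\left(9 \right)},G{\left(-5 \right)} \right)} + K{\left(k \right)} = \left(\left(-3\right) \left(-5\right) + \left(2 + \frac{1}{2} \cdot 9 + \frac{9^{2}}{2}\right)\right) + 2 \cdot 36 \left(-66 + 36\right) = \left(15 + \left(2 + \frac{9}{2} + \frac{1}{2} \cdot 81\right)\right) + 2 \cdot 36 \left(-30\right) = \left(15 + \left(2 + \frac{9}{2} + \frac{81}{2}\right)\right) - 2160 = \left(15 + 47\right) - 2160 = 62 - 2160 = -2098$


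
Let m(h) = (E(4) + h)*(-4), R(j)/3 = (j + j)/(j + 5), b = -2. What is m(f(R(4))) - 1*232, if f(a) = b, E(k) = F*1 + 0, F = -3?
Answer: -212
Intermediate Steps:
E(k) = -3 (E(k) = -3*1 + 0 = -3 + 0 = -3)
R(j) = 6*j/(5 + j) (R(j) = 3*((j + j)/(j + 5)) = 3*((2*j)/(5 + j)) = 3*(2*j/(5 + j)) = 6*j/(5 + j))
f(a) = -2
m(h) = 12 - 4*h (m(h) = (-3 + h)*(-4) = 12 - 4*h)
m(f(R(4))) - 1*232 = (12 - 4*(-2)) - 1*232 = (12 + 8) - 232 = 20 - 232 = -212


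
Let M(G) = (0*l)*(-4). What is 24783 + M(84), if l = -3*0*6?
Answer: 24783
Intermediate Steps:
l = 0 (l = 0*6 = 0)
M(G) = 0 (M(G) = (0*0)*(-4) = 0*(-4) = 0)
24783 + M(84) = 24783 + 0 = 24783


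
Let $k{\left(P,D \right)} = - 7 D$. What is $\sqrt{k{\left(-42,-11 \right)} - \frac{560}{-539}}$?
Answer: $\frac{\sqrt{462693}}{77} \approx 8.834$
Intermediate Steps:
$\sqrt{k{\left(-42,-11 \right)} - \frac{560}{-539}} = \sqrt{\left(-7\right) \left(-11\right) - \frac{560}{-539}} = \sqrt{77 - - \frac{80}{77}} = \sqrt{77 + \frac{80}{77}} = \sqrt{\frac{6009}{77}} = \frac{\sqrt{462693}}{77}$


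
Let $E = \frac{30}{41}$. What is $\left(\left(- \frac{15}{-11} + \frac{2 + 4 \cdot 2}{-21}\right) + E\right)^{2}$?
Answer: $\frac{235162225}{89699841} \approx 2.6217$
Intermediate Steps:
$E = \frac{30}{41}$ ($E = 30 \cdot \frac{1}{41} = \frac{30}{41} \approx 0.73171$)
$\left(\left(- \frac{15}{-11} + \frac{2 + 4 \cdot 2}{-21}\right) + E\right)^{2} = \left(\left(- \frac{15}{-11} + \frac{2 + 4 \cdot 2}{-21}\right) + \frac{30}{41}\right)^{2} = \left(\left(\left(-15\right) \left(- \frac{1}{11}\right) + \left(2 + 8\right) \left(- \frac{1}{21}\right)\right) + \frac{30}{41}\right)^{2} = \left(\left(\frac{15}{11} + 10 \left(- \frac{1}{21}\right)\right) + \frac{30}{41}\right)^{2} = \left(\left(\frac{15}{11} - \frac{10}{21}\right) + \frac{30}{41}\right)^{2} = \left(\frac{205}{231} + \frac{30}{41}\right)^{2} = \left(\frac{15335}{9471}\right)^{2} = \frac{235162225}{89699841}$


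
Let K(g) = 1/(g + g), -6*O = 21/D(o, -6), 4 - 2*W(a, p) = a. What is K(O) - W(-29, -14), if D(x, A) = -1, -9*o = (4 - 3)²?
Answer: -229/14 ≈ -16.357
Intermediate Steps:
o = -⅑ (o = -(4 - 3)²/9 = -⅑*1² = -⅑*1 = -⅑ ≈ -0.11111)
W(a, p) = 2 - a/2
O = 7/2 (O = -7/(2*(-1)) = -7*(-1)/2 = -⅙*(-21) = 7/2 ≈ 3.5000)
K(g) = 1/(2*g)
K(O) - W(-29, -14) = 1/(2*(7/2)) - (2 - ½*(-29)) = (½)*(2/7) - (2 + 29/2) = ⅐ - 1*33/2 = ⅐ - 33/2 = -229/14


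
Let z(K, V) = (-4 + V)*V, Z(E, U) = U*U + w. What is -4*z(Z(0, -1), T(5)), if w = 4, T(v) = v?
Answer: -20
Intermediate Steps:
Z(E, U) = 4 + U² (Z(E, U) = U*U + 4 = U² + 4 = 4 + U²)
z(K, V) = V*(-4 + V)
-4*z(Z(0, -1), T(5)) = -20*(-4 + 5) = -20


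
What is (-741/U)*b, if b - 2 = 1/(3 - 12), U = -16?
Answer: 4199/48 ≈ 87.479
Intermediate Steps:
b = 17/9 (b = 2 + 1/(3 - 12) = 2 + 1/(-9) = 2 - ⅑ = 17/9 ≈ 1.8889)
(-741/U)*b = -741/(-16)*(17/9) = -741*(-1)/16*(17/9) = -19*(-39/16)*(17/9) = (741/16)*(17/9) = 4199/48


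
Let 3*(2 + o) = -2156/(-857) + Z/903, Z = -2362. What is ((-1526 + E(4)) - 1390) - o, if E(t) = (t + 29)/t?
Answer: -26983798435/9286452 ≈ -2905.7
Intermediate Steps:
E(t) = (29 + t)/t
o = -4720592/2321613 (o = -2 + (-2156/(-857) - 2362/903)/3 = -2 + (-2156*(-1/857) - 2362*1/903)/3 = -2 + (2156/857 - 2362/903)/3 = -2 + (⅓)*(-77366/773871) = -2 - 77366/2321613 = -4720592/2321613 ≈ -2.0333)
((-1526 + E(4)) - 1390) - o = ((-1526 + (29 + 4)/4) - 1390) - 1*(-4720592/2321613) = ((-1526 + (¼)*33) - 1390) + 4720592/2321613 = ((-1526 + 33/4) - 1390) + 4720592/2321613 = (-6071/4 - 1390) + 4720592/2321613 = -11631/4 + 4720592/2321613 = -26983798435/9286452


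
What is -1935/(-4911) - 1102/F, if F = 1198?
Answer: -515632/980563 ≈ -0.52585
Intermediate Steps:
-1935/(-4911) - 1102/F = -1935/(-4911) - 1102/1198 = -1935*(-1/4911) - 1102*1/1198 = 645/1637 - 551/599 = -515632/980563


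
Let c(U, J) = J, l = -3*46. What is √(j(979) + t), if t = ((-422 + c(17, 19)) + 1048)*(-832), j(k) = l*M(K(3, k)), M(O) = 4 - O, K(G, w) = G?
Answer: 3*I*√59642 ≈ 732.65*I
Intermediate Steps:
l = -138
j(k) = -138 (j(k) = -138*(4 - 1*3) = -138*(4 - 3) = -138*1 = -138)
t = -536640 (t = ((-422 + 19) + 1048)*(-832) = (-403 + 1048)*(-832) = 645*(-832) = -536640)
√(j(979) + t) = √(-138 - 536640) = √(-536778) = 3*I*√59642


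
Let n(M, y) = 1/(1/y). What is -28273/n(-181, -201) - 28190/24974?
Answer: 350211856/2509887 ≈ 139.53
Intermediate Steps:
n(M, y) = y
-28273/n(-181, -201) - 28190/24974 = -28273/(-201) - 28190/24974 = -28273*(-1/201) - 28190*1/24974 = 28273/201 - 14095/12487 = 350211856/2509887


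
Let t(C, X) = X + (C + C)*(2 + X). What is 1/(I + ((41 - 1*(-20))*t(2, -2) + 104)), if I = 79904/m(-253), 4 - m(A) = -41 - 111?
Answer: 39/19274 ≈ 0.0020235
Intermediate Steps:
m(A) = 156 (m(A) = 4 - (-41 - 111) = 4 - 1*(-152) = 4 + 152 = 156)
t(C, X) = X + 2*C*(2 + X) (t(C, X) = X + (2*C)*(2 + X) = X + 2*C*(2 + X))
I = 19976/39 (I = 79904/156 = 79904*(1/156) = 19976/39 ≈ 512.21)
1/(I + ((41 - 1*(-20))*t(2, -2) + 104)) = 1/(19976/39 + ((41 - 1*(-20))*(-2 + 4*2 + 2*2*(-2)) + 104)) = 1/(19976/39 + ((41 + 20)*(-2 + 8 - 8) + 104)) = 1/(19976/39 + (61*(-2) + 104)) = 1/(19976/39 + (-122 + 104)) = 1/(19976/39 - 18) = 1/(19274/39) = 39/19274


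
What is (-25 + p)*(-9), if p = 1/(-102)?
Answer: 7653/34 ≈ 225.09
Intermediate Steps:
p = -1/102 ≈ -0.0098039
(-25 + p)*(-9) = (-25 - 1/102)*(-9) = -2551/102*(-9) = 7653/34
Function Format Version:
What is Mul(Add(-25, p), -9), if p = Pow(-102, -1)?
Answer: Rational(7653, 34) ≈ 225.09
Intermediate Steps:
p = Rational(-1, 102) ≈ -0.0098039
Mul(Add(-25, p), -9) = Mul(Add(-25, Rational(-1, 102)), -9) = Mul(Rational(-2551, 102), -9) = Rational(7653, 34)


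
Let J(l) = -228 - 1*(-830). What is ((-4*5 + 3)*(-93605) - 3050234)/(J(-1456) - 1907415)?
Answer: 1458949/1906813 ≈ 0.76512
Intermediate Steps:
J(l) = 602 (J(l) = -228 + 830 = 602)
((-4*5 + 3)*(-93605) - 3050234)/(J(-1456) - 1907415) = ((-4*5 + 3)*(-93605) - 3050234)/(602 - 1907415) = ((-20 + 3)*(-93605) - 3050234)/(-1906813) = (-17*(-93605) - 3050234)*(-1/1906813) = (1591285 - 3050234)*(-1/1906813) = -1458949*(-1/1906813) = 1458949/1906813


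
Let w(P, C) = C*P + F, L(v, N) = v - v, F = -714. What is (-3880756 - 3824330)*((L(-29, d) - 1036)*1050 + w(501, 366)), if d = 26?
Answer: 6974243182728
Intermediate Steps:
L(v, N) = 0
w(P, C) = -714 + C*P (w(P, C) = C*P - 714 = -714 + C*P)
(-3880756 - 3824330)*((L(-29, d) - 1036)*1050 + w(501, 366)) = (-3880756 - 3824330)*((0 - 1036)*1050 + (-714 + 366*501)) = -7705086*(-1036*1050 + (-714 + 183366)) = -7705086*(-1087800 + 182652) = -7705086*(-905148) = 6974243182728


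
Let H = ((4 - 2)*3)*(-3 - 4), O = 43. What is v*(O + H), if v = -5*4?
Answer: -20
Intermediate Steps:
H = -42 (H = (2*3)*(-7) = 6*(-7) = -42)
v = -20
v*(O + H) = -20*(43 - 42) = -20*1 = -20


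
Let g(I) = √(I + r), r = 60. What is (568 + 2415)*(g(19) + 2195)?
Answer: 6547685 + 2983*√79 ≈ 6.5742e+6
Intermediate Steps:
g(I) = √(60 + I) (g(I) = √(I + 60) = √(60 + I))
(568 + 2415)*(g(19) + 2195) = (568 + 2415)*(√(60 + 19) + 2195) = 2983*(√79 + 2195) = 2983*(2195 + √79) = 6547685 + 2983*√79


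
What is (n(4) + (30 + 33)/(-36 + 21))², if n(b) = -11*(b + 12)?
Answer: 811801/25 ≈ 32472.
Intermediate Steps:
n(b) = -132 - 11*b (n(b) = -11*(12 + b) = -132 - 11*b)
(n(4) + (30 + 33)/(-36 + 21))² = ((-132 - 11*4) + (30 + 33)/(-36 + 21))² = ((-132 - 44) + 63/(-15))² = (-176 + 63*(-1/15))² = (-176 - 21/5)² = (-901/5)² = 811801/25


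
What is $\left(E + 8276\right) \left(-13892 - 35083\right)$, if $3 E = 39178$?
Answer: $-1044897950$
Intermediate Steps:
$E = \frac{39178}{3}$ ($E = \frac{1}{3} \cdot 39178 = \frac{39178}{3} \approx 13059.0$)
$\left(E + 8276\right) \left(-13892 - 35083\right) = \left(\frac{39178}{3} + 8276\right) \left(-13892 - 35083\right) = \frac{64006}{3} \left(-48975\right) = -1044897950$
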